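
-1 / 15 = -0.07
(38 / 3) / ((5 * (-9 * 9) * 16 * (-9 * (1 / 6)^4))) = 38 / 135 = 0.28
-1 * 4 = -4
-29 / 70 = -0.41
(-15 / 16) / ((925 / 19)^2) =-1083 / 2738000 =-0.00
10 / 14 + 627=4394 / 7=627.71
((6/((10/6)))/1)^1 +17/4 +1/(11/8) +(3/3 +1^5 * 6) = 3427/220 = 15.58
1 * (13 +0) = 13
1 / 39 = 0.03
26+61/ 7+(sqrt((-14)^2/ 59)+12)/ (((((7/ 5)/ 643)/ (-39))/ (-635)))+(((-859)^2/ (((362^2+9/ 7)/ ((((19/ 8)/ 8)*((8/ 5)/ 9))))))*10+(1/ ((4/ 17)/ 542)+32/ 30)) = 159238950*sqrt(59)/ 59+157761110790111653/ 1155819420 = 157224016.31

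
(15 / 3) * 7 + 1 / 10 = 351 / 10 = 35.10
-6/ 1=-6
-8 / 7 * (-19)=152 / 7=21.71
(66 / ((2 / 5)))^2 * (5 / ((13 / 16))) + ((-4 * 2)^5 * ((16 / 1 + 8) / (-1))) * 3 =32848848 / 13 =2526834.46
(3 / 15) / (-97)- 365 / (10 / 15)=-531077 / 970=-547.50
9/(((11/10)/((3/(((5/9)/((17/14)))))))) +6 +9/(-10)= 45237/770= 58.75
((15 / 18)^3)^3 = 1953125 / 10077696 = 0.19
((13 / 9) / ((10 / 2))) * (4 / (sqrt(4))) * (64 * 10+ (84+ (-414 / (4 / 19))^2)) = 40225601 / 18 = 2234755.61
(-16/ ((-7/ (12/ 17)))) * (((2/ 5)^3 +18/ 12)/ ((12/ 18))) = 3312/ 875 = 3.79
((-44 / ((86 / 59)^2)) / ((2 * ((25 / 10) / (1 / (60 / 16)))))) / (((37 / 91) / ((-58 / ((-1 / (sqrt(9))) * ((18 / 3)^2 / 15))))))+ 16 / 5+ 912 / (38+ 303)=-66860391394 / 349932495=-191.07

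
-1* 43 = -43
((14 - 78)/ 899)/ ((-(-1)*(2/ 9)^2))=-1296/ 899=-1.44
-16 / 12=-4 / 3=-1.33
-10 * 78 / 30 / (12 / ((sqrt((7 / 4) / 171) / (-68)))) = 0.00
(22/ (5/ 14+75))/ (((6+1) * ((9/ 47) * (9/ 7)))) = 14476/ 85455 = 0.17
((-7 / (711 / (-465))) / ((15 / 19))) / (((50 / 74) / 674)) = 102819374 / 17775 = 5784.49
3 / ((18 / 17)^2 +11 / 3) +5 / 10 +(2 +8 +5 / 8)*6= 64.88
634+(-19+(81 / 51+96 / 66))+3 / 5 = 578431 / 935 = 618.64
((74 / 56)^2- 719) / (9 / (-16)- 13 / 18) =5060943 / 9065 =558.29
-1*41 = -41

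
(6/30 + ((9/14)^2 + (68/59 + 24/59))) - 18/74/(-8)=9425901/4278680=2.20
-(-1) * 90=90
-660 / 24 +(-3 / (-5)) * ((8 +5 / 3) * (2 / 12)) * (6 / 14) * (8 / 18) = -17209 / 630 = -27.32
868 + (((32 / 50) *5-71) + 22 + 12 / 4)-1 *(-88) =4566 / 5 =913.20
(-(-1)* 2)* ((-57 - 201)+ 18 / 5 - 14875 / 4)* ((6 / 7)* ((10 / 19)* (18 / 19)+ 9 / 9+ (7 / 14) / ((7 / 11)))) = -550440201 / 35378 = -15558.83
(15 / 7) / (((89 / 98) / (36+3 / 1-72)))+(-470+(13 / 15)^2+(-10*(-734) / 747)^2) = -559407203959 / 1241570025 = -450.56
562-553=9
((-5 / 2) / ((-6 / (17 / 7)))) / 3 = 0.34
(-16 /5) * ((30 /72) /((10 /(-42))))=28 /5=5.60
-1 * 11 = -11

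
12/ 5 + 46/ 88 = 643/ 220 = 2.92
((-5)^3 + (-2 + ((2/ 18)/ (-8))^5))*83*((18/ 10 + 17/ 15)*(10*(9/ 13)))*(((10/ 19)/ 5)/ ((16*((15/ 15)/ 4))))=-224355634348945/ 39827054592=-5633.25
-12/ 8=-3/ 2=-1.50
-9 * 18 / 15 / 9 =-6 / 5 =-1.20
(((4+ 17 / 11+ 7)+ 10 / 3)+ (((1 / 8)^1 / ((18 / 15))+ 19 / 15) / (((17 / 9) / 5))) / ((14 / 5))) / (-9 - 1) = -308321 / 179520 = -1.72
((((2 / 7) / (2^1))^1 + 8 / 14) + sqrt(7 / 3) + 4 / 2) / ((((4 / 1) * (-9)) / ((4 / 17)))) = -19 / 1071 - sqrt(21) / 459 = -0.03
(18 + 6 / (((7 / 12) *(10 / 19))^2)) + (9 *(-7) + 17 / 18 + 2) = 21.60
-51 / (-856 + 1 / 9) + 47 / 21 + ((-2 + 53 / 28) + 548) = 356001889 / 647052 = 550.19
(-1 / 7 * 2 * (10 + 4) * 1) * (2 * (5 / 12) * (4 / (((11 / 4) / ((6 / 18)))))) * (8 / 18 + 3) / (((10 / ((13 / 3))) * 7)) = -6448 / 18711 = -0.34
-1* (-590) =590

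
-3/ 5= -0.60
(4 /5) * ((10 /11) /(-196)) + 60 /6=10.00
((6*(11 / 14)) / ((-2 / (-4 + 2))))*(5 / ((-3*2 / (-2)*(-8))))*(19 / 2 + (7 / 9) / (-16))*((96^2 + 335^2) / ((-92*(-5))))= -1818093211 / 741888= -2450.63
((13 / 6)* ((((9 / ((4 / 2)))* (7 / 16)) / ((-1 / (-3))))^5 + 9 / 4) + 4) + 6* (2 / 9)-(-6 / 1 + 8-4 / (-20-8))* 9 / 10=21957417829087 / 1409286144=15580.52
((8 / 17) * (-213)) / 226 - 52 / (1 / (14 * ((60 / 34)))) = -2468772 / 1921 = -1285.15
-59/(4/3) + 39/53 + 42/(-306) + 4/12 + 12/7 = -3148741/75684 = -41.60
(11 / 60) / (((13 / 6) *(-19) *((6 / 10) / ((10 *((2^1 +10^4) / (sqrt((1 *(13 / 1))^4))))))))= -183370 / 41743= -4.39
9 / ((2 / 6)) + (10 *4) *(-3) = -93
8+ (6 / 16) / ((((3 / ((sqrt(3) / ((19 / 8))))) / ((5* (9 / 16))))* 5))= 9* sqrt(3) / 304+ 8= 8.05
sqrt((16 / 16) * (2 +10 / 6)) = sqrt(33) / 3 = 1.91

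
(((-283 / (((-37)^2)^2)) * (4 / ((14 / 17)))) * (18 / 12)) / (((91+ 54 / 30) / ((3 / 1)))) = -216495 / 6087274928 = -0.00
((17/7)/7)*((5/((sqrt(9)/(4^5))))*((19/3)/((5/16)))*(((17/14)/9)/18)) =22491136/250047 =89.95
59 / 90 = 0.66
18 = 18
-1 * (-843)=843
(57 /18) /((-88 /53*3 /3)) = -1007 /528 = -1.91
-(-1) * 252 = 252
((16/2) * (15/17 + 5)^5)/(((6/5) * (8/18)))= 150000000000/1419857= 105644.44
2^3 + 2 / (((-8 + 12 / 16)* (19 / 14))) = 4296 / 551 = 7.80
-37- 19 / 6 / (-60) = -36.95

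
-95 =-95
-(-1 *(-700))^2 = -490000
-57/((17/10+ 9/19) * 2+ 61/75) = -81225/7354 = -11.05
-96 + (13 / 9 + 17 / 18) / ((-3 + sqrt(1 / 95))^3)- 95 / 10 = -65764678377 / 622835864- 5241055*sqrt(95) / 5605522776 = -105.60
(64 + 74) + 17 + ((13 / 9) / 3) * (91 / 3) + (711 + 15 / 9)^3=29318689954 / 81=361959135.23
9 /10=0.90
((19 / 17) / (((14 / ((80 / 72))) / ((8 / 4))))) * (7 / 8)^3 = 4655 / 39168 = 0.12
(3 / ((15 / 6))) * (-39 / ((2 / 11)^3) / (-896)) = 155727 / 17920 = 8.69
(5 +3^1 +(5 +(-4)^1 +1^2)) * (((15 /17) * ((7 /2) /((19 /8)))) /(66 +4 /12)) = 12600 /64277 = 0.20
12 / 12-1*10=-9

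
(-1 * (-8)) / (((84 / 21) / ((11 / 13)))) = 22 / 13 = 1.69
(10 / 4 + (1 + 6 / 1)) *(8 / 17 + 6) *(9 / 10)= 1881 / 34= 55.32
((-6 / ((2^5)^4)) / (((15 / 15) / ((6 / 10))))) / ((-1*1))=9 / 2621440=0.00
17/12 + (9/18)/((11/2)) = 1.51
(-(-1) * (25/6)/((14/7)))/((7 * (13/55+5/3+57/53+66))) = 0.00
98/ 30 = 49/ 15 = 3.27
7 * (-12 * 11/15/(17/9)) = -2772/85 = -32.61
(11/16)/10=11/160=0.07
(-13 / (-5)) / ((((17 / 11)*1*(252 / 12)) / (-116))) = -16588 / 1785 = -9.29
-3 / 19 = -0.16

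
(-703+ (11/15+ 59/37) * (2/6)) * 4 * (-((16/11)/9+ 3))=1463842156/164835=8880.65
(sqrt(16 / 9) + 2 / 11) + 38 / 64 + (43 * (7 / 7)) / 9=21817 / 3168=6.89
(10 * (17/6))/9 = 85/27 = 3.15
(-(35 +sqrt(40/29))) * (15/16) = -525/16 - 15 * sqrt(290)/232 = -33.91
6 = 6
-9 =-9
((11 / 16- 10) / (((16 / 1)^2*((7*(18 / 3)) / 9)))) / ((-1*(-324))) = -149 / 6193152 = -0.00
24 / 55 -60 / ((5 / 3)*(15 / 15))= -1956 / 55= -35.56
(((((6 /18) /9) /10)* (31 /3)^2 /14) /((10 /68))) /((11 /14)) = 16337 /66825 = 0.24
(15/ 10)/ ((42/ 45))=45/ 28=1.61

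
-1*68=-68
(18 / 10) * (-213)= -1917 / 5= -383.40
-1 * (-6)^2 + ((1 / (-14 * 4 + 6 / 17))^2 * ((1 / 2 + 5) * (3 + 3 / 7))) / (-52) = -266523123 / 7403396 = -36.00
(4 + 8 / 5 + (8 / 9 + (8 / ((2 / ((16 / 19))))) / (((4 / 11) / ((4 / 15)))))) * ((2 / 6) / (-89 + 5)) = -383 / 10773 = -0.04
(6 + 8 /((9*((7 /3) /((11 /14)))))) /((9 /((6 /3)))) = 1852 /1323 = 1.40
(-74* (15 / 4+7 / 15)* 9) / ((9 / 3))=-9361 / 10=-936.10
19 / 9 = 2.11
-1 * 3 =-3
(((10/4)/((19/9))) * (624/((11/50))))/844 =175500/44099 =3.98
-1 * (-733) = 733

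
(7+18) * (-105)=-2625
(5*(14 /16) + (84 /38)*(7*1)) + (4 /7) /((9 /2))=191287 /9576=19.98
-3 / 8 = -0.38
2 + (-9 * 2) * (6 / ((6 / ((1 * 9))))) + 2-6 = -164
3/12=1/4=0.25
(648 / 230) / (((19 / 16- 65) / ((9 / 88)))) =-5832 / 1291565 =-0.00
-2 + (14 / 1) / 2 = 5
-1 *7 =-7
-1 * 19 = -19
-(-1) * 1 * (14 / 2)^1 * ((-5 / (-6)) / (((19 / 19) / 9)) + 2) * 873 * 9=1044981 / 2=522490.50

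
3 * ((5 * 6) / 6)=15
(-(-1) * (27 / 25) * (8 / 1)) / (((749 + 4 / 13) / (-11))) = -10296 / 81175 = -0.13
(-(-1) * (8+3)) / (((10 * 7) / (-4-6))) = -11 / 7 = -1.57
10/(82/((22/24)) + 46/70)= 3850/34693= 0.11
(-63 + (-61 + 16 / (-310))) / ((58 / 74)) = -711436 / 4495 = -158.27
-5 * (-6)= 30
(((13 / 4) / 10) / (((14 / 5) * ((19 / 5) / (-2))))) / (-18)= 65 / 19152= 0.00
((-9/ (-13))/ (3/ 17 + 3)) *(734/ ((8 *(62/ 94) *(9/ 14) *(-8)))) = -2052631/ 348192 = -5.90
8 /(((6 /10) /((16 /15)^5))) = 8388608 /455625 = 18.41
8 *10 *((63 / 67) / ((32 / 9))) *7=19845 / 134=148.10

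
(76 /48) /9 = 19 /108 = 0.18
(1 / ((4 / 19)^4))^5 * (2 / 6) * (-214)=-4022127159957417526689049307 / 1649267441664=-2438735561225510.86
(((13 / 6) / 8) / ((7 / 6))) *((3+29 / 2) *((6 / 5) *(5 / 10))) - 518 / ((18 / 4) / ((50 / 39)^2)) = -186.77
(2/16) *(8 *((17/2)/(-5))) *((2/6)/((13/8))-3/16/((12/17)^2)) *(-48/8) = -29053/16640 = -1.75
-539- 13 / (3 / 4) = -1669 / 3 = -556.33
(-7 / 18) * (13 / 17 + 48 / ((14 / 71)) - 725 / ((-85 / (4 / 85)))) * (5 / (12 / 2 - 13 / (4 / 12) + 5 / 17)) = 2474075 / 170136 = 14.54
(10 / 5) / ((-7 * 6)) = -1 / 21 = -0.05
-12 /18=-2 /3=-0.67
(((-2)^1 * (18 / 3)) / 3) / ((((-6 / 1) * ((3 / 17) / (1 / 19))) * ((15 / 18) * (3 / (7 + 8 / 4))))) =68 / 95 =0.72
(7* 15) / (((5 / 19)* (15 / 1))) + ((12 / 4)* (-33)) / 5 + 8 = 74 / 5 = 14.80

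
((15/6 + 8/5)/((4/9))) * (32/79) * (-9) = -13284/395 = -33.63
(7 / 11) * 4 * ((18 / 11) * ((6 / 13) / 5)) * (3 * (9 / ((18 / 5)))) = 4536 / 1573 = 2.88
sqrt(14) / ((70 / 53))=53 * sqrt(14) / 70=2.83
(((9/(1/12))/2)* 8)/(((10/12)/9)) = 23328/5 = 4665.60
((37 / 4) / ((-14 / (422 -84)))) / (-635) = 6253 / 17780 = 0.35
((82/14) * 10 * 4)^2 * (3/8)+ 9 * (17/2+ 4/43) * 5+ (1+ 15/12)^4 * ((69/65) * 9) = 743815591167/35060480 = 21215.21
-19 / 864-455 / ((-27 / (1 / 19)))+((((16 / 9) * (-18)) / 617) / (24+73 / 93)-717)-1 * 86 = -6242388728027 / 7782196320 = -802.14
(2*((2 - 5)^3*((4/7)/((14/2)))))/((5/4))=-864/245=-3.53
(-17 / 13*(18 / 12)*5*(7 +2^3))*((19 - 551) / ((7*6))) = 24225 / 13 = 1863.46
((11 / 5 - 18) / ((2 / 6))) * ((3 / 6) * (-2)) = 47.40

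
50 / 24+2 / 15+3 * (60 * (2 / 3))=7333 / 60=122.22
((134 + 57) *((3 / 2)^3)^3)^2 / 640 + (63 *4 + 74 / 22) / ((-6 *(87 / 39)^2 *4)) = 84240.01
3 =3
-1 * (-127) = 127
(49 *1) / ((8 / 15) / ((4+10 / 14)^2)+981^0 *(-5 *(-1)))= 800415 / 82067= 9.75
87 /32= 2.72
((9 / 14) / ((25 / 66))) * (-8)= -2376 / 175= -13.58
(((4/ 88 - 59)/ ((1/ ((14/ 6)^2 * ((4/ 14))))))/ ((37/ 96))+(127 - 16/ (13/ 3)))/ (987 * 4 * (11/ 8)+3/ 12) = -0.02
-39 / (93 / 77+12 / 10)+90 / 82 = -191300 / 12669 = -15.10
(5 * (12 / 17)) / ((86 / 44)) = 1320 / 731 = 1.81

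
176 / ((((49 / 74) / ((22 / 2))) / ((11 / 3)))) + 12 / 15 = 7880108 / 735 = 10721.24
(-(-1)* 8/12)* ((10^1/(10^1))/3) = 2/9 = 0.22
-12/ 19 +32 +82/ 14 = 4951/ 133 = 37.23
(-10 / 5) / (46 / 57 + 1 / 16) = -1824 / 793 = -2.30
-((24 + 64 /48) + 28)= -160 /3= -53.33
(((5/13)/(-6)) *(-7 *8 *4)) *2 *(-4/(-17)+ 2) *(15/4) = 53200/221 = 240.72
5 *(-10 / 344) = -25 / 172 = -0.15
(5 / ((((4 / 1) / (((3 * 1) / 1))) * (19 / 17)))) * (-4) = -255 / 19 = -13.42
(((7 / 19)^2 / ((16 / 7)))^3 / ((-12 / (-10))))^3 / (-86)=-8214045295441785017442875 / 132921998842009509491940545220550066176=-0.00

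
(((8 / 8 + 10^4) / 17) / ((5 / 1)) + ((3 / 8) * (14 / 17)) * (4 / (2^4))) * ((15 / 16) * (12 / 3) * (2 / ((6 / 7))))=1120847 / 1088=1030.19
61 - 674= -613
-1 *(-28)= 28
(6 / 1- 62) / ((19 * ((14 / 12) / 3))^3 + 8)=-326592 / 2399293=-0.14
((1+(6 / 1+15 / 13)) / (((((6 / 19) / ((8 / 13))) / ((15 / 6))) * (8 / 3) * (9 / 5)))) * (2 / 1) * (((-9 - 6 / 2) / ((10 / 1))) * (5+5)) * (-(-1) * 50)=-5035000 / 507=-9930.97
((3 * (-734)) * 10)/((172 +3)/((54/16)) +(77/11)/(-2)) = -1189080/2611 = -455.41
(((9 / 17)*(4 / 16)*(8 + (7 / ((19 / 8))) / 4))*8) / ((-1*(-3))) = 996 / 323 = 3.08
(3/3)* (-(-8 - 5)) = 13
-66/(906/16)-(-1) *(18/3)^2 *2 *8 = 86800/151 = 574.83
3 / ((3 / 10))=10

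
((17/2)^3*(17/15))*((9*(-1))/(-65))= 250563/2600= 96.37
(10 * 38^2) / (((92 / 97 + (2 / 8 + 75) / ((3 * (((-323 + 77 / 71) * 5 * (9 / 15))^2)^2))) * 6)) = 61923408213099443511951360 / 24403662031777508161261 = 2537.46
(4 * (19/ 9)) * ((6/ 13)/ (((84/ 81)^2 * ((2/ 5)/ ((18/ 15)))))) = 13851/ 1274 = 10.87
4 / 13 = 0.31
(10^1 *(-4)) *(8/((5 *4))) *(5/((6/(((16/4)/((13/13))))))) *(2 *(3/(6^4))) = -20/81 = -0.25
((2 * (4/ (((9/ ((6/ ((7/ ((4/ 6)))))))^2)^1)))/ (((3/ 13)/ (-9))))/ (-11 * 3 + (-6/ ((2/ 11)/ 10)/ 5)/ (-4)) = 3328/ 43659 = 0.08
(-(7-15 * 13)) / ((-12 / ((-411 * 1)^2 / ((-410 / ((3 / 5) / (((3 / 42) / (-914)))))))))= -50795558226 / 1025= -49556642.17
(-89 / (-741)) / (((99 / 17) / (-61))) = -92293 / 73359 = -1.26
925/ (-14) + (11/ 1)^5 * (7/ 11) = 1433893/ 14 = 102420.93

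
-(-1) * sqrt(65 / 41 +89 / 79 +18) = 3 * sqrt(24143506) / 3239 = 4.55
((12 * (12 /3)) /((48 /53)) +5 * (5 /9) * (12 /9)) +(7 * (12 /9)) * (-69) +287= -8108 /27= -300.30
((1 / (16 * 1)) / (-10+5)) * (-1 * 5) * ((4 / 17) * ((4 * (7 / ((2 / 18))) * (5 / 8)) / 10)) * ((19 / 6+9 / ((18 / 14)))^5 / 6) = 5912174107 / 1410048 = 4192.89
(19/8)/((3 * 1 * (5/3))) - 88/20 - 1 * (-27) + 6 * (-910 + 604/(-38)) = -4204543/760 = -5532.29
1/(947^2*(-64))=-1/57395776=-0.00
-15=-15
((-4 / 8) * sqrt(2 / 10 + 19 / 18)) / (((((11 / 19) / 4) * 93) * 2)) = -19 * sqrt(1130) / 30690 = -0.02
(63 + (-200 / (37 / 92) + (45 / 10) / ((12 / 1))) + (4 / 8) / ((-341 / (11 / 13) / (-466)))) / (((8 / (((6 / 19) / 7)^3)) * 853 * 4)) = -1395704385 / 957548328699872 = -0.00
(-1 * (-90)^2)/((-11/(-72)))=-583200/11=-53018.18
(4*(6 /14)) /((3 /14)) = 8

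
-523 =-523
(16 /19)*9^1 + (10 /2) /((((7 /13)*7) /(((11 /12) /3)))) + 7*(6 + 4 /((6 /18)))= 4490617 /33516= 133.98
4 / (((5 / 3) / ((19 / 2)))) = 114 / 5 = 22.80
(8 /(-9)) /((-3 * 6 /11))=44 /81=0.54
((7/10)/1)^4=2401/10000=0.24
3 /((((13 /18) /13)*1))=54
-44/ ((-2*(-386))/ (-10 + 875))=-9515/ 193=-49.30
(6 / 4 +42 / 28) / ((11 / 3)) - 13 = -134 / 11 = -12.18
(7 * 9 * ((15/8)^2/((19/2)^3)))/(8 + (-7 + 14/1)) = 945/54872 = 0.02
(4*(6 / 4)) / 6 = 1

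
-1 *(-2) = 2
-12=-12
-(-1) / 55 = 1 / 55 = 0.02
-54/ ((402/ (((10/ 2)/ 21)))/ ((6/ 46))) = -0.00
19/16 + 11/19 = 537/304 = 1.77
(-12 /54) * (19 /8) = -19 /36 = -0.53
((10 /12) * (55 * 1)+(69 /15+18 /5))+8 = 1861 /30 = 62.03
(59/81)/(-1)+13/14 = 227/1134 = 0.20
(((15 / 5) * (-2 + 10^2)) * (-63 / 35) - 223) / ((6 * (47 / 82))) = -154201 / 705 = -218.72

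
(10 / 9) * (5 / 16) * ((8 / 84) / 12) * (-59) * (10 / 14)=-0.12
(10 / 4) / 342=5 / 684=0.01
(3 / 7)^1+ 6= 45 / 7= 6.43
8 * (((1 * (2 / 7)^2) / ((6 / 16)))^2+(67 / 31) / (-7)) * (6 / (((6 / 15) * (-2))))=3501700 / 223293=15.68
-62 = -62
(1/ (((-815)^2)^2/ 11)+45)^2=394172114841919310255634496/ 194652896218016062890625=2025.00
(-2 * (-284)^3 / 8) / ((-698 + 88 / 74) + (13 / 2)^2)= -847533248 / 96875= -8748.73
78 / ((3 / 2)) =52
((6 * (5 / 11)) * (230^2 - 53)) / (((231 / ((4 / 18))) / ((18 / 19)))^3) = 0.00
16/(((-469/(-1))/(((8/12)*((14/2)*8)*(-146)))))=-37376/201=-185.95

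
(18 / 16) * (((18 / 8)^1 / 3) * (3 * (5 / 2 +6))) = 1377 / 64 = 21.52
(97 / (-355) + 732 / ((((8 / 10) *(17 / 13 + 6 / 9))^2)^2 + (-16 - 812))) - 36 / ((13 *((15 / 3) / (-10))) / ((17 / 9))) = 12745942671016644 / 1370893294375865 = 9.30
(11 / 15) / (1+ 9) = 0.07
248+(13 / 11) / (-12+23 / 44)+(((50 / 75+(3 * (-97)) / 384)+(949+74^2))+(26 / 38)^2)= 467163349117 / 70005120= 6673.27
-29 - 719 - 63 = -811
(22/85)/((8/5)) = 11/68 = 0.16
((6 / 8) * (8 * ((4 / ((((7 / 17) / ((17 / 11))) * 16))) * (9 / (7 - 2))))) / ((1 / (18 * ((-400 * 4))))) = -22472640 / 77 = -291852.47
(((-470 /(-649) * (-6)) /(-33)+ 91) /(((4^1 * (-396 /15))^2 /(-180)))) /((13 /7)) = -569265375 /718697408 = -0.79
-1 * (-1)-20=-19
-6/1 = -6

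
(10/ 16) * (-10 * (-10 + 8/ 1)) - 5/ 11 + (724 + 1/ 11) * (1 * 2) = 32125/ 22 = 1460.23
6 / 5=1.20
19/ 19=1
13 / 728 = 1 / 56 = 0.02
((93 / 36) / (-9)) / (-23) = 31 / 2484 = 0.01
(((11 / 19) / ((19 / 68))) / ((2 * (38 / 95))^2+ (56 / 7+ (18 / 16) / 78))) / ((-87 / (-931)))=27227200 / 10627137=2.56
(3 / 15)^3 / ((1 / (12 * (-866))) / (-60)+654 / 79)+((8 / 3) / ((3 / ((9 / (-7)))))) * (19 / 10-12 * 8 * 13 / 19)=72.90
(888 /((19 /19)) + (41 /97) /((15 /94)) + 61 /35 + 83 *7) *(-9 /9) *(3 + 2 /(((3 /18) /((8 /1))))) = -495214302 /3395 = -145865.77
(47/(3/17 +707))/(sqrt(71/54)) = 2397 * sqrt(426)/853562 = 0.06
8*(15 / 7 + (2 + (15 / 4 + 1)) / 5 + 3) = 1818 / 35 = 51.94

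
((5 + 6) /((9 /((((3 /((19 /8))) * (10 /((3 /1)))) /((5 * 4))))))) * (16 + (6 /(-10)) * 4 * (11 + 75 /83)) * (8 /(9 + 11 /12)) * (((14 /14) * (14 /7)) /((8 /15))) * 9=-16524288 /187663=-88.05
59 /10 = 5.90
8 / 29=0.28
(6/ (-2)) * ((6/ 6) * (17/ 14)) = -51/ 14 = -3.64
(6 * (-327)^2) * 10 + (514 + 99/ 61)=391391593/ 61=6416255.62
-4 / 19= -0.21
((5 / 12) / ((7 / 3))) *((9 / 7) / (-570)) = -3 / 7448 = -0.00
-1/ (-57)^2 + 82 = 266417/ 3249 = 82.00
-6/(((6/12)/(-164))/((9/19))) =17712/19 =932.21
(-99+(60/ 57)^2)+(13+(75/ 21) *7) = -21621/ 361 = -59.89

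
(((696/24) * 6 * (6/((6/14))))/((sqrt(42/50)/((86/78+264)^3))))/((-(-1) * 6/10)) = 82533103350.44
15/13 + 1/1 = 28/13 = 2.15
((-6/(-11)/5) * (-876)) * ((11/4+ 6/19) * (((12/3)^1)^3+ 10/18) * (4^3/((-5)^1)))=1264925312/5225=242090.97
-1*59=-59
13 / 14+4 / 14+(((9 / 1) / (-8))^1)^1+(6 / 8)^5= 2341 / 7168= 0.33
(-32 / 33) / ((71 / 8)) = -256 / 2343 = -0.11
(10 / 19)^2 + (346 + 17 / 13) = 1631215 / 4693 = 347.58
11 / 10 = 1.10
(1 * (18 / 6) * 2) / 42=1 / 7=0.14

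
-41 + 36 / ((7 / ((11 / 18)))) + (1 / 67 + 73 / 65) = -1119383 / 30485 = -36.72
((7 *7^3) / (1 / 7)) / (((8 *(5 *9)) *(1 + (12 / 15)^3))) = 60025 / 1944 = 30.88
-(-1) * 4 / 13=4 / 13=0.31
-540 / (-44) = 135 / 11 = 12.27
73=73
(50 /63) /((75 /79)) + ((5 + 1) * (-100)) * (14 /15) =-105682 /189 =-559.16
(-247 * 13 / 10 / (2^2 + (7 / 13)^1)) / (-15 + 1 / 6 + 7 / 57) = 61009 / 12685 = 4.81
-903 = -903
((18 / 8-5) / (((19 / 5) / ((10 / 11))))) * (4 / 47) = -50 / 893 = -0.06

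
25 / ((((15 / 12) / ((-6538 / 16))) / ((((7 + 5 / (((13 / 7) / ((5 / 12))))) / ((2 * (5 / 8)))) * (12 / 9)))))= -8283646 / 117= -70800.39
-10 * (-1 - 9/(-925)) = 1832/185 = 9.90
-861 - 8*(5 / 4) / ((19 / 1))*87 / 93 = -507419 / 589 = -861.49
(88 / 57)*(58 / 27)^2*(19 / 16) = 8.46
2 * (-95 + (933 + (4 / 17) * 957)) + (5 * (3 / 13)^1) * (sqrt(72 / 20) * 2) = 2130.73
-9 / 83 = -0.11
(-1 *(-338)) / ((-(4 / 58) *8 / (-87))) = 426387 / 8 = 53298.38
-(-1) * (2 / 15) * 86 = 172 / 15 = 11.47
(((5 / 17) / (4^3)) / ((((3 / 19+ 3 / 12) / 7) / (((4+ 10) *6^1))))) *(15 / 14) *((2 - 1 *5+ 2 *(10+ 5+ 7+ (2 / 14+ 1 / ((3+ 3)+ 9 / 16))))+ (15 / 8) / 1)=10405635 / 33728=308.52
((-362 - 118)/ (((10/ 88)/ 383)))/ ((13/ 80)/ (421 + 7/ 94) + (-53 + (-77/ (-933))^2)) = 2229629616909573120/ 73034310332341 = 30528.52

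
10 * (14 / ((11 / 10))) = 1400 / 11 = 127.27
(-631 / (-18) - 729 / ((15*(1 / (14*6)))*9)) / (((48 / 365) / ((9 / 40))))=-2749837 / 3840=-716.10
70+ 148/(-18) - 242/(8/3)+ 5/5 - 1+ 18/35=-35857/1260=-28.46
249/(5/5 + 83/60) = 104.48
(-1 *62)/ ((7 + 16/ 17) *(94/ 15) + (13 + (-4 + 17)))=-527/ 644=-0.82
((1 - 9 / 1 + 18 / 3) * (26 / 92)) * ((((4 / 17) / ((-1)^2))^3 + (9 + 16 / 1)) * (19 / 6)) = -439907 / 9826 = -44.77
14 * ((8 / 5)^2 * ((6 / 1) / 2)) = 2688 / 25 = 107.52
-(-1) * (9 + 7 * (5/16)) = 11.19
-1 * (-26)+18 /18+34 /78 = 1070 /39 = 27.44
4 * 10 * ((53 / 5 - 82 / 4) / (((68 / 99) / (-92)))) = 901692 / 17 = 53040.71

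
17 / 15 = 1.13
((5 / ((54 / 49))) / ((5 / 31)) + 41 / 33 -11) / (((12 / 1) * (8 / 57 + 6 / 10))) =1036735 / 501336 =2.07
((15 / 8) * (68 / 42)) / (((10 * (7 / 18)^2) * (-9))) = -153 / 686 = -0.22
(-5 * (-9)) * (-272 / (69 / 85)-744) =-1116840 / 23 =-48558.26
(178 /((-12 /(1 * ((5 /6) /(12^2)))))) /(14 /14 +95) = -445 /497664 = -0.00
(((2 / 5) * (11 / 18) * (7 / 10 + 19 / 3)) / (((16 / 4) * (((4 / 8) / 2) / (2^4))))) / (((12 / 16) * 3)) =74272 / 6075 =12.23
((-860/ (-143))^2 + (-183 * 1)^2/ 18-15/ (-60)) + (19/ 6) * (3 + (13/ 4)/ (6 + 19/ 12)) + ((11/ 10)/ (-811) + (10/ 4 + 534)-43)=5575228219839/ 2321779460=2401.27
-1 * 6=-6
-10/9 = -1.11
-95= -95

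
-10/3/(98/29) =-145/147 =-0.99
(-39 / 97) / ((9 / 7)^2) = -637 / 2619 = -0.24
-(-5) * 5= 25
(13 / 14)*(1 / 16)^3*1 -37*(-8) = 16973837 / 57344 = 296.00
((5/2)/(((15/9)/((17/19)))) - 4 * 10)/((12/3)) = -1469/152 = -9.66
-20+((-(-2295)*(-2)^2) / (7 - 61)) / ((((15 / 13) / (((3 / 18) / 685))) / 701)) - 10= -339871 / 6165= -55.13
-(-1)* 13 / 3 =13 / 3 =4.33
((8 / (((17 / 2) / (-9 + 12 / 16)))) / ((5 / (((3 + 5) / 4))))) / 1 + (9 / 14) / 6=-7137 / 2380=-3.00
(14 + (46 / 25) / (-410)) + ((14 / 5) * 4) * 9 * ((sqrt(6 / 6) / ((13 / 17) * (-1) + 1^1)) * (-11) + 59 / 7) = -19725123 / 5125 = -3848.80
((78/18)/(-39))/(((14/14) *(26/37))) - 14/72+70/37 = 8885/5772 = 1.54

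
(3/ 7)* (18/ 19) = 0.41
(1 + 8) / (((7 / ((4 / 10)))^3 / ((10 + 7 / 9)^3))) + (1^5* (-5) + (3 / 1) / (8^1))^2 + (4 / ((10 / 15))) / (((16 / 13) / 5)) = 10639339451 / 222264000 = 47.87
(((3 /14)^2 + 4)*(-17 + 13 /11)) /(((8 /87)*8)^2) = -522192879 /4415488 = -118.26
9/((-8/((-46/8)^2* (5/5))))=-4761/128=-37.20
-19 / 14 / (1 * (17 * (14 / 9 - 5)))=171 / 7378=0.02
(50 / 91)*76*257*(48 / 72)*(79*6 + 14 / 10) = 928551280 / 273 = 3401286.74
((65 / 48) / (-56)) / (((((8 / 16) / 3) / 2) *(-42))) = 65 / 9408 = 0.01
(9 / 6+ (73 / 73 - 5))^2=6.25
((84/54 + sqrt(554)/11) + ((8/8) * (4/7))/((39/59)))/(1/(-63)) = -1982/13 - 63 * sqrt(554)/11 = -287.27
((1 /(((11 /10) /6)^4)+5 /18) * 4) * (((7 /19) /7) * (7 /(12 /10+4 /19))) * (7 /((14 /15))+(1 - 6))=40836810875 /17657046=2312.78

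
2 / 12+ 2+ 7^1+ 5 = 85 / 6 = 14.17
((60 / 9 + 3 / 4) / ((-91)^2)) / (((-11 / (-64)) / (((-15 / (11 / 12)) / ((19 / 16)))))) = -1367040 / 19038019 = -0.07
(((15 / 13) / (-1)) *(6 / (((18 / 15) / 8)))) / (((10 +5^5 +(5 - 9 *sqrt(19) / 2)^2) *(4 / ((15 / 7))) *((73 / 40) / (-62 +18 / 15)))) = 3939840000 *sqrt(19) / 1331446133563 +310349952000 / 1331446133563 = 0.25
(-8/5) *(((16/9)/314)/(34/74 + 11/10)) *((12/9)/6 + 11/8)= -68080/7337709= -0.01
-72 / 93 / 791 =-24 / 24521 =-0.00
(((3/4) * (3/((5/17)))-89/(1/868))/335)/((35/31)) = -47891497/234500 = -204.23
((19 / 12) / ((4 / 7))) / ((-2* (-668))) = 133 / 64128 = 0.00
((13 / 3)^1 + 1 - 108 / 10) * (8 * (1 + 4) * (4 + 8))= -2624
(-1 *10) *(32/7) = -320/7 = -45.71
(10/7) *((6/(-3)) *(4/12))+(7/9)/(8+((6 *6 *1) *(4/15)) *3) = -10795/11592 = -0.93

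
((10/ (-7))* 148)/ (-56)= 185/ 49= 3.78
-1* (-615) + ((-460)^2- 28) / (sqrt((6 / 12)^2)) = 423759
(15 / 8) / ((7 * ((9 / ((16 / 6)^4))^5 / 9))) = 720575940379279360 / 53379182394909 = 13499.19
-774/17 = -45.53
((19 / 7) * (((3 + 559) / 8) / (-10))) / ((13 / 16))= -10678 / 455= -23.47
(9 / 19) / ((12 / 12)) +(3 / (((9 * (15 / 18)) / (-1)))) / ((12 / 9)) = 33 / 190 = 0.17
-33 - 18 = -51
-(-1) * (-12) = -12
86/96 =43/48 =0.90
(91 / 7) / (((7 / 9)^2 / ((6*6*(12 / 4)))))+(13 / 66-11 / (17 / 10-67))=4902048653 / 2111802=2321.26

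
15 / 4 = 3.75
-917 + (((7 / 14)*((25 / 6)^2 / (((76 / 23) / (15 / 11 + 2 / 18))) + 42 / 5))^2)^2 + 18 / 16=11216884134451275491045350321 / 3364226039048752373760000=3334.16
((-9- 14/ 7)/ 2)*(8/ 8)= -11/ 2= -5.50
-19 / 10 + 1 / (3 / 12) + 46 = 481 / 10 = 48.10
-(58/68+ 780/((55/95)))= -504199/374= -1348.13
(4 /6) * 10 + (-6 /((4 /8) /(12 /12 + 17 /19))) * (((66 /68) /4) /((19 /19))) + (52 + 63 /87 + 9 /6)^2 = 9588150721 /3259716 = 2941.41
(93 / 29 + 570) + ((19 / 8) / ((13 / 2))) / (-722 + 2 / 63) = 39316152951 / 68589872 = 573.21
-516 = -516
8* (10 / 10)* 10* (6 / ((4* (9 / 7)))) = 280 / 3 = 93.33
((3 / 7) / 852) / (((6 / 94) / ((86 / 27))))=2021 / 80514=0.03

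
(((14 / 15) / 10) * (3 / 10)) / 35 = 1 / 1250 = 0.00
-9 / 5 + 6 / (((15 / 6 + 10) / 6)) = 1.08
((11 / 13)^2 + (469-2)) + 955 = 240439 / 169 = 1422.72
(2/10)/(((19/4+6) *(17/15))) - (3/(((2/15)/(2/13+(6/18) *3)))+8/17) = -502057/19006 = -26.42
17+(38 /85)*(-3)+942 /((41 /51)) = 4138141 /3485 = 1187.41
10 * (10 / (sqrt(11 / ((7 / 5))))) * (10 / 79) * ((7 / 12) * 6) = 700 * sqrt(385) / 869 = 15.81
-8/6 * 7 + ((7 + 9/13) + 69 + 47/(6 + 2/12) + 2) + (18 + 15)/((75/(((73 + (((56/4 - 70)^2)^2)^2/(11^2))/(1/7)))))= 976941564328905574/396825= 2461895204004.05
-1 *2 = -2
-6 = -6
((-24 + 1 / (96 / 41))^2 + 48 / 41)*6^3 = 631230891 / 5248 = 120280.28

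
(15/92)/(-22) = -15/2024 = -0.01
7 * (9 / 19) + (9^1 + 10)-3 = 367 / 19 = 19.32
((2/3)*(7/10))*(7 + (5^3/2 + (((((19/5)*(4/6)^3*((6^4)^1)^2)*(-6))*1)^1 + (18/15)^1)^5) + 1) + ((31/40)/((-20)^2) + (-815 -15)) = -1404371147755766639604448355800586807969/16000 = -87773196734735414975278020000000000.00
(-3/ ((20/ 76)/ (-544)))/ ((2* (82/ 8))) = 62016/ 205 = 302.52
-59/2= -29.50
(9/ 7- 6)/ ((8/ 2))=-33/ 28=-1.18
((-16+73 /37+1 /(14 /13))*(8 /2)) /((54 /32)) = -217120 /6993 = -31.05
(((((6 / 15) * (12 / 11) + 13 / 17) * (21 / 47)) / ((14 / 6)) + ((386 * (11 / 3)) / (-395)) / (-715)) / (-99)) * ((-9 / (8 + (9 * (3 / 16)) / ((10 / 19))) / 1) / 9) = 5090908448 / 24033479499315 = 0.00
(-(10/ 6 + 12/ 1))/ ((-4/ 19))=779/ 12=64.92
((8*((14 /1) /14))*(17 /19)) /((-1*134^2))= -0.00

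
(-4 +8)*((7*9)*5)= 1260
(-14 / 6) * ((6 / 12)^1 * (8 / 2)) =-14 / 3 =-4.67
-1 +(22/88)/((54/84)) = -11/18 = -0.61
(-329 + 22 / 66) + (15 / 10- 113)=-2641 / 6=-440.17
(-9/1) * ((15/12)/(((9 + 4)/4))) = -45/13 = -3.46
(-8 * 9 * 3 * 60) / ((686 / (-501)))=3246480 / 343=9464.96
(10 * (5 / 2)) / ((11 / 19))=475 / 11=43.18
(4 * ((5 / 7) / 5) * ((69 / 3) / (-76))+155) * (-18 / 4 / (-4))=23166 / 133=174.18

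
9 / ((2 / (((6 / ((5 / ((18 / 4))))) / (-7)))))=-3.47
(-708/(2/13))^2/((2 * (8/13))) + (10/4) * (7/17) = 1170106891/68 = 17207454.28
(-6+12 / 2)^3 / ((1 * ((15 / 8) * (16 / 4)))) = 0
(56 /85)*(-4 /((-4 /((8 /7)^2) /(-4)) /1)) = -2048 /595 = -3.44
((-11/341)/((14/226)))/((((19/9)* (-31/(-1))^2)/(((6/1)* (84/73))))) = -0.00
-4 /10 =-2 /5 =-0.40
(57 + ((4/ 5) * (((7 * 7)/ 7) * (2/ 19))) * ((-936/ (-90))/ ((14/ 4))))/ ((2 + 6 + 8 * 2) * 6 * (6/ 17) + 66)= 474419/ 943350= 0.50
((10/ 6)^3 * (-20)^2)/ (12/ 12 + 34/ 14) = 43750/ 81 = 540.12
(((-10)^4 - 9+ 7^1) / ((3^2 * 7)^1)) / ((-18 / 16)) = -79984 / 567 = -141.07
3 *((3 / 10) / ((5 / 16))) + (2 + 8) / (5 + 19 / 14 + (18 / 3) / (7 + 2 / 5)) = 396836 / 92825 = 4.28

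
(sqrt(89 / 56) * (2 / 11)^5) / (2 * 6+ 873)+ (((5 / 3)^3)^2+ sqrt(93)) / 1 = 8 * sqrt(1246) / 997710945+ sqrt(93)+ 15625 / 729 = 31.08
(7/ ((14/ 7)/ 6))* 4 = 84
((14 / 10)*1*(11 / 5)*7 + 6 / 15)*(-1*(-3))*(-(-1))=1647 / 25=65.88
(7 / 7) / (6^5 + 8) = 1 / 7784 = 0.00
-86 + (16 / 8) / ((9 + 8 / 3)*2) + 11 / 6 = -17657 / 210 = -84.08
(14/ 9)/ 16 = 7/ 72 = 0.10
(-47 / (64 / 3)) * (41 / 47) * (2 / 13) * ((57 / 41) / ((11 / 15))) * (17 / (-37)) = 43605 / 169312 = 0.26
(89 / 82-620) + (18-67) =-54769 / 82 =-667.91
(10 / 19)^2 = 100 / 361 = 0.28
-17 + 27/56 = -16.52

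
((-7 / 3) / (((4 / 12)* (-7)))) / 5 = 1 / 5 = 0.20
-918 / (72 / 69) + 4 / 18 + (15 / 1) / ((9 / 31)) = -29803 / 36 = -827.86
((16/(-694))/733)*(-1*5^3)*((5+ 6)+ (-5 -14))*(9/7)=-72000/1780457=-0.04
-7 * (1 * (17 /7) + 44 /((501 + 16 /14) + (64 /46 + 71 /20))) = -28749547 /1632811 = -17.61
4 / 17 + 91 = 1551 / 17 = 91.24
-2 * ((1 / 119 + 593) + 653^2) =-101626478 / 119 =-854004.02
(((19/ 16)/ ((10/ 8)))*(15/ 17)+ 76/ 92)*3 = 7809/ 1564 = 4.99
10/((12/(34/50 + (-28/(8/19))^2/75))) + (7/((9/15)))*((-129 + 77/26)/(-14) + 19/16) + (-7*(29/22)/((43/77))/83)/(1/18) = 5512151977/33405840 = 165.01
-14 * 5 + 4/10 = -348/5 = -69.60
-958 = -958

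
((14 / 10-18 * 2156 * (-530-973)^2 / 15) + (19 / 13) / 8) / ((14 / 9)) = -3757183767.78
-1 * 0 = 0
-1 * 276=-276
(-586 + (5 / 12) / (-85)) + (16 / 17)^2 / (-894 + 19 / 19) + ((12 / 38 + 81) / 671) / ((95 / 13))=-23136430821101 / 39482684076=-585.99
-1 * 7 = -7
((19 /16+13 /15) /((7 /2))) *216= 4437 /35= 126.77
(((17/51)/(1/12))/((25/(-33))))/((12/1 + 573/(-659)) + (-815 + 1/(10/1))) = 15816/2407655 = 0.01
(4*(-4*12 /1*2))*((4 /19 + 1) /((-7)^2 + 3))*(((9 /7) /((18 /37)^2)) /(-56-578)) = 125948 /1644279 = 0.08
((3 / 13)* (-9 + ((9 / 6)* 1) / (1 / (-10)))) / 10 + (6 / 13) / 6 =-31 / 65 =-0.48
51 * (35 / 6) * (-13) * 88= -340340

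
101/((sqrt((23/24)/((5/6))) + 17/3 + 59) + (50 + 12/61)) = 7770253200/8836037753 - 6764778 * sqrt(115)/8836037753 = 0.87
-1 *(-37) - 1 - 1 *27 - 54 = -45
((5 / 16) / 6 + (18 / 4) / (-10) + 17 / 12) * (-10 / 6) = -163 / 96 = -1.70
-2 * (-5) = 10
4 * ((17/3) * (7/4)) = 119/3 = 39.67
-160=-160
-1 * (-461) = 461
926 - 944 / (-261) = 242630 / 261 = 929.62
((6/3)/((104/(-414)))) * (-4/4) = 7.96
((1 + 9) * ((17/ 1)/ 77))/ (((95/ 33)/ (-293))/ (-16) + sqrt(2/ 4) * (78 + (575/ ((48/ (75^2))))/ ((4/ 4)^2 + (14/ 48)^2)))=0.00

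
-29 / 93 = -0.31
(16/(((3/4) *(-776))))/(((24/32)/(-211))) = 6752/873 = 7.73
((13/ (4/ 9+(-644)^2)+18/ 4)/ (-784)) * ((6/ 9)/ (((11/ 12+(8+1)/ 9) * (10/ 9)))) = -151172487/ 84133435120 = -0.00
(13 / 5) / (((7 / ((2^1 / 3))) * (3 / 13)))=338 / 315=1.07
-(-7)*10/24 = 35/12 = 2.92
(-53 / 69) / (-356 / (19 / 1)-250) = 1007 / 352314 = 0.00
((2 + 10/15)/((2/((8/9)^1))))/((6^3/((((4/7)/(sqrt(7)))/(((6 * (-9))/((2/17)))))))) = -16 * sqrt(7)/16395939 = -0.00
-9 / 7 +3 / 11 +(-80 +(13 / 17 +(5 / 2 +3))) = -195691 / 2618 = -74.75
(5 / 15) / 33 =1 / 99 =0.01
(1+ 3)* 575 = 2300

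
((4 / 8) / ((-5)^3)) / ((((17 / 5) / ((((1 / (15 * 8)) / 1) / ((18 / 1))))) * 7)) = -1 / 12852000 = -0.00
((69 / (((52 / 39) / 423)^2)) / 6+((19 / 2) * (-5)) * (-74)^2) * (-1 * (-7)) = 6281358.78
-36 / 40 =-9 / 10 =-0.90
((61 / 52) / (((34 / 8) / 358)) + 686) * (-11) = -1907884 / 221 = -8632.96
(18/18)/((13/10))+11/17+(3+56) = 13352/221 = 60.42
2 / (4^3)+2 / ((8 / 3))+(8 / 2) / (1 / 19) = 2457 / 32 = 76.78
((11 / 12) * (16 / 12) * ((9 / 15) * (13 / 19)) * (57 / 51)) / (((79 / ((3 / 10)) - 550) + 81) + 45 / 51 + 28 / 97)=-13871 / 5058200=-0.00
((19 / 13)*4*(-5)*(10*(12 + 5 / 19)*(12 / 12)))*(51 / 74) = -1188300 / 481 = -2470.48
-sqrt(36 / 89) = -6 * sqrt(89) / 89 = -0.64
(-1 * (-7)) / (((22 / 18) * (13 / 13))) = 63 / 11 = 5.73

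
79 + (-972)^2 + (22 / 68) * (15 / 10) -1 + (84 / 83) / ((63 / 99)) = 5332812843 / 5644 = 944864.08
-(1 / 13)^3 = -1 / 2197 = -0.00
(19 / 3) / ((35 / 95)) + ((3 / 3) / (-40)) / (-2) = 28901 / 1680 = 17.20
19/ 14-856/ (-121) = 14283/ 1694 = 8.43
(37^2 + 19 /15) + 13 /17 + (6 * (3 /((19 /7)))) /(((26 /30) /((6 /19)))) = 1643625509 /1196715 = 1373.45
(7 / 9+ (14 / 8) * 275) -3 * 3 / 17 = 294677 / 612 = 481.50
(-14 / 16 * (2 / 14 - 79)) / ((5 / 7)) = 483 / 5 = 96.60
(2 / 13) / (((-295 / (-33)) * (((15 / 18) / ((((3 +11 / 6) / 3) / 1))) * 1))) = 638 / 19175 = 0.03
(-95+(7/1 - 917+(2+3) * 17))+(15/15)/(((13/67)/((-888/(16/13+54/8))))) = -619784/415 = -1493.46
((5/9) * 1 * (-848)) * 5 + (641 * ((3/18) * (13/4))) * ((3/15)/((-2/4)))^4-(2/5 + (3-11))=-13157252/5625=-2339.07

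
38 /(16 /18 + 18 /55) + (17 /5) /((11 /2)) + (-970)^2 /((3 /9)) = 46730326009 /16555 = 2822731.86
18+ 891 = 909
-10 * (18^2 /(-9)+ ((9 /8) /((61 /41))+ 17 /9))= 333.55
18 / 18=1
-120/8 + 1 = -14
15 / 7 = 2.14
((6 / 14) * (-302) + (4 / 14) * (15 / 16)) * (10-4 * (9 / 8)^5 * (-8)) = -501167337 / 57344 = -8739.66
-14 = -14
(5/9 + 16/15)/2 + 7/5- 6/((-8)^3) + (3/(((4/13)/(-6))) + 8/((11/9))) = -6302003/126720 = -49.73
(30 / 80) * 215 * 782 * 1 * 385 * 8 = 194190150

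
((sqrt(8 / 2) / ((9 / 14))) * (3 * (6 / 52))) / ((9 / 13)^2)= 182 / 81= 2.25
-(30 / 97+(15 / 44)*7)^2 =-132365025 / 18215824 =-7.27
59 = 59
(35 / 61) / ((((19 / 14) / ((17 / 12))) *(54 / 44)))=0.49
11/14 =0.79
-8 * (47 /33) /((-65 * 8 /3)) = 47 /715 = 0.07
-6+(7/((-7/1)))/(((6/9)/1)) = -15/2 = -7.50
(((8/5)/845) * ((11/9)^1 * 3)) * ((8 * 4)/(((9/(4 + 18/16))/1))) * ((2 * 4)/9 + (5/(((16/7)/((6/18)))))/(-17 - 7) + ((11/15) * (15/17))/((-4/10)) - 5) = -50866937/69813900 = -0.73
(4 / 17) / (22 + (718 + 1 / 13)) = 52 / 163557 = 0.00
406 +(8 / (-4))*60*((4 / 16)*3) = 316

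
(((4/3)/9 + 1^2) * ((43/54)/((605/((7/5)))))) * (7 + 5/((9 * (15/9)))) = 9331/601425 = 0.02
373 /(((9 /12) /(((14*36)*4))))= 1002624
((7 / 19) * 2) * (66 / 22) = 42 / 19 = 2.21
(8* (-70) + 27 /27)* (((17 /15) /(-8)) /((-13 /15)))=-731 /8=-91.38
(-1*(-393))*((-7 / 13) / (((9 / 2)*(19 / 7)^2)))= -89866 / 14079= -6.38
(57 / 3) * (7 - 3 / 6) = 247 / 2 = 123.50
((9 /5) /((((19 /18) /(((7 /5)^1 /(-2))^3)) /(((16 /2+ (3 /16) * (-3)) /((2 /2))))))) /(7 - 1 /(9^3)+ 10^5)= -2410203033 /55407877520000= -0.00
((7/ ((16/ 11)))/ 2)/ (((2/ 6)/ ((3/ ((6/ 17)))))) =3927/ 64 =61.36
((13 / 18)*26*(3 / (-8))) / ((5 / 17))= -23.94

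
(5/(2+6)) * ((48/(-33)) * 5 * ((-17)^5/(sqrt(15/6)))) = 14198570 * sqrt(10)/11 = 4081801.88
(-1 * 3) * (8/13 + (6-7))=15/13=1.15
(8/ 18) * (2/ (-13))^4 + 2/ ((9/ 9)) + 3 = 1285309/ 257049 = 5.00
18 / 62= 0.29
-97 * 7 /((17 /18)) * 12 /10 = -73332 /85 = -862.73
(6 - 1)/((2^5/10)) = 1.56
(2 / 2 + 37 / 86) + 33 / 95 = 14523 / 8170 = 1.78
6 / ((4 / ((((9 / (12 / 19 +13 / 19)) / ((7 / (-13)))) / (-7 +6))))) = 6669 / 350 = 19.05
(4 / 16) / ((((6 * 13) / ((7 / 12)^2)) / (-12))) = -49 / 3744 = -0.01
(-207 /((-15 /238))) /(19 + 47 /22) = 120428 /775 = 155.39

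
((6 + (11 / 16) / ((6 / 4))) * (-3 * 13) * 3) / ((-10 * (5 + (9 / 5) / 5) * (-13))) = -2325 / 2144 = -1.08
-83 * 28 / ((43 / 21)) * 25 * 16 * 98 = -1913116800 / 43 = -44491088.37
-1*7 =-7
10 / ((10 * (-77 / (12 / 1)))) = -12 / 77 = -0.16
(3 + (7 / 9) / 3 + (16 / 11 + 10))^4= 364691589610000 / 7780827681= 46870.54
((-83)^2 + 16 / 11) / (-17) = -75795 / 187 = -405.32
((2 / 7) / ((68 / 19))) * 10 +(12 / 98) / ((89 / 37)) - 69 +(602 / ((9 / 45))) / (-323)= -77.47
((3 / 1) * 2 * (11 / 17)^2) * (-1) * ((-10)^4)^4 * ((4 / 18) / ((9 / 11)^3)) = -6442040000000000000000 / 632043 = -10192407795039261.57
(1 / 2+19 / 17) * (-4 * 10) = -1100 / 17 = -64.71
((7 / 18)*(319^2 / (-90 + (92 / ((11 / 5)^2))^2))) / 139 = 10429179607 / 9938719620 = 1.05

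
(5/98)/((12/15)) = 25/392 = 0.06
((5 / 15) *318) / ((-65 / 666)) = -70596 / 65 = -1086.09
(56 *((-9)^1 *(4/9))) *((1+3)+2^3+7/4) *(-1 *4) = 12320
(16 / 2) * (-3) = -24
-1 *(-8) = 8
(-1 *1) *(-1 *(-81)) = -81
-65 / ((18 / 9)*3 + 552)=-65 / 558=-0.12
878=878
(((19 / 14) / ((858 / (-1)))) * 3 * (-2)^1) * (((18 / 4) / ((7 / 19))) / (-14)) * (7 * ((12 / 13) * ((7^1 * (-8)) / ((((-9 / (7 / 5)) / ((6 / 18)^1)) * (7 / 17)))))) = -24548 / 65065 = -0.38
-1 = -1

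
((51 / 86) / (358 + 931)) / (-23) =-51 / 2549642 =-0.00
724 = 724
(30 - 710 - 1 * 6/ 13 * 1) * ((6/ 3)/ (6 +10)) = -85.06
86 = 86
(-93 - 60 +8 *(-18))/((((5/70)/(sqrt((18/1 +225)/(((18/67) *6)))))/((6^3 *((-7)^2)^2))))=-3234607992 *sqrt(67)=-26476407493.24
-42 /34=-1.24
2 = 2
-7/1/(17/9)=-63/17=-3.71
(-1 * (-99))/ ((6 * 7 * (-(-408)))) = 11/ 1904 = 0.01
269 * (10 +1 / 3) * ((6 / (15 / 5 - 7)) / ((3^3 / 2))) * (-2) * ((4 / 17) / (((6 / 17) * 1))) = 33356 / 81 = 411.80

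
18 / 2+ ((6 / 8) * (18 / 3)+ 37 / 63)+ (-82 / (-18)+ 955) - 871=1437 / 14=102.64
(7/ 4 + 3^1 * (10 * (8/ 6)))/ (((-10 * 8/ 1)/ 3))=-501/ 320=-1.57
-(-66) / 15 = 22 / 5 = 4.40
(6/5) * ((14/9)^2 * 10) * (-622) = -487648/27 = -18061.04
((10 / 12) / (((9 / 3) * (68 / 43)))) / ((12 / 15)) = 0.22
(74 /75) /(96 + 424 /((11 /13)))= 407 /246300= 0.00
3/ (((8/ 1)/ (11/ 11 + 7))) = 3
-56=-56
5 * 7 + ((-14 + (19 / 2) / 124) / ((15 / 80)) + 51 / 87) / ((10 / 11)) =-46.04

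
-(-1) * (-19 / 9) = -19 / 9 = -2.11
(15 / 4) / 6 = 5 / 8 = 0.62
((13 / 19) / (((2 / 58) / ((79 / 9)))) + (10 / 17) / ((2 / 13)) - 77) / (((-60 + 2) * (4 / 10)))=-1467935 / 337212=-4.35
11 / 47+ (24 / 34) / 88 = 4255 / 17578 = 0.24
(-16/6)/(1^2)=-8/3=-2.67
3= 3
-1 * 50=-50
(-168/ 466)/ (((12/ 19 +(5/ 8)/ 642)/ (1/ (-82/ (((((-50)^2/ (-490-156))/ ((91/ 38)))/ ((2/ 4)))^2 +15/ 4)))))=19892225408760/ 201603252984497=0.10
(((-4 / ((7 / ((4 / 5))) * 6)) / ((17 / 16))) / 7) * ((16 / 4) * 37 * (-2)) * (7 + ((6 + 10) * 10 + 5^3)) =11063296 / 12495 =885.42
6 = 6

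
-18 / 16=-9 / 8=-1.12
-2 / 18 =-1 / 9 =-0.11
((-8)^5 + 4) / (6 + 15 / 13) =-425932 / 93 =-4579.91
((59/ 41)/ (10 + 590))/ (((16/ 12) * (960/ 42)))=413/ 5248000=0.00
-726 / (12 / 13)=-1573 / 2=-786.50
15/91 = 0.16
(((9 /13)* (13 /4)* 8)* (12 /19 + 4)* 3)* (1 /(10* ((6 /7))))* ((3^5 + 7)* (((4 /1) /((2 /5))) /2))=693000 /19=36473.68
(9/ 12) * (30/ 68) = 45/ 136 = 0.33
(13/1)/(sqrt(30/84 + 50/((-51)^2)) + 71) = 33610122/183549269- 663 * sqrt(191870)/183549269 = 0.18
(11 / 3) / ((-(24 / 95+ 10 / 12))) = -2090 / 619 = -3.38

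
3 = 3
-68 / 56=-17 / 14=-1.21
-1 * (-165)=165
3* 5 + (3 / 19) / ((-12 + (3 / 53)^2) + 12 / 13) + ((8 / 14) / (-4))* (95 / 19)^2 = 204629741 / 17927469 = 11.41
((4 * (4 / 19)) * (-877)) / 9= -14032 / 171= -82.06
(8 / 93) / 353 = 8 / 32829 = 0.00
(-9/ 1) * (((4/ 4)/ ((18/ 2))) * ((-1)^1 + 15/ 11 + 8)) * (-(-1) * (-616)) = 5152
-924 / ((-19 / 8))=7392 / 19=389.05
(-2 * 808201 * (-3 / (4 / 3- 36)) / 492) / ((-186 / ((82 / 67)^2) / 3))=3206733 / 466856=6.87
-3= -3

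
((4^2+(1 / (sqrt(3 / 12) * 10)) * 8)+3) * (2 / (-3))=-206 / 15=-13.73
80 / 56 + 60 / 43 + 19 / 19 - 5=-1.18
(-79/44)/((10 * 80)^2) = -79/28160000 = -0.00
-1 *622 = -622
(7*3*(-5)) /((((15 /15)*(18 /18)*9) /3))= -35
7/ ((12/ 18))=10.50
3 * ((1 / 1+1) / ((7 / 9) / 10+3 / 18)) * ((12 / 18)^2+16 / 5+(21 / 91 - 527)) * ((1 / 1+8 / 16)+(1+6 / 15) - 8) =46822284 / 715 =65485.71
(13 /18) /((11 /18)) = 1.18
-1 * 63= -63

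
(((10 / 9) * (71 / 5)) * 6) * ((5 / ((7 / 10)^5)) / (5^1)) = 563.26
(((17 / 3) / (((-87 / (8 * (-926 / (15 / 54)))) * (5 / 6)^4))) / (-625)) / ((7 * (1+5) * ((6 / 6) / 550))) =-1196895744 / 15859375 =-75.47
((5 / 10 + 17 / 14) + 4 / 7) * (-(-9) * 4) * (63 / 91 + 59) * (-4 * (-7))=1787904 / 13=137531.08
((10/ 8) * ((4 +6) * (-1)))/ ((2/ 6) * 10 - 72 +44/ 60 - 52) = 375/ 3598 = 0.10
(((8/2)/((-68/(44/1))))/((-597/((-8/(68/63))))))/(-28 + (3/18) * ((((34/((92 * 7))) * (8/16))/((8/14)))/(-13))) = 53044992/46223258519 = 0.00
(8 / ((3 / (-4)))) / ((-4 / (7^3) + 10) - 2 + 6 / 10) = -1.24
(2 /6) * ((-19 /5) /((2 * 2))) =-0.32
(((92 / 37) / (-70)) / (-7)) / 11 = 46 / 99715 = 0.00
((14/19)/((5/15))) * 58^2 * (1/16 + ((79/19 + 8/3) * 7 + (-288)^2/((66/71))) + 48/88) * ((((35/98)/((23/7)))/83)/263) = 26362486247825/7974832228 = 3305.71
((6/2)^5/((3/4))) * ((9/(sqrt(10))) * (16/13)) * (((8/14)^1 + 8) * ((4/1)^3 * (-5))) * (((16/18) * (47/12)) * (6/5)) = -374243328 * sqrt(10)/91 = -13005069.40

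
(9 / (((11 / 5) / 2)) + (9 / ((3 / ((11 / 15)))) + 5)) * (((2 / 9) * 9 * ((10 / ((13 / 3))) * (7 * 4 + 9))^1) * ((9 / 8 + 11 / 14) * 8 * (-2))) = -80383536 / 1001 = -80303.23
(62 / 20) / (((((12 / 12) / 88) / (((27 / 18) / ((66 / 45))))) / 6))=1674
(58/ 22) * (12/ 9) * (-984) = -38048/ 11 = -3458.91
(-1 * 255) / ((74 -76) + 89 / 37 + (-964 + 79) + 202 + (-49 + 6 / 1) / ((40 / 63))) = 377400 / 1110473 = 0.34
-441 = -441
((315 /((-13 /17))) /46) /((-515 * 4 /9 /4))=0.16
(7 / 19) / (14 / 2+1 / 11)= 77 / 1482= 0.05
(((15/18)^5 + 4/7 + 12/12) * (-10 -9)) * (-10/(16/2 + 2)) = 2040809/54432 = 37.49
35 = 35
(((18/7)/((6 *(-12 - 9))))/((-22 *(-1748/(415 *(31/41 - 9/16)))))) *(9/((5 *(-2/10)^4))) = -59293125/1236129664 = -0.05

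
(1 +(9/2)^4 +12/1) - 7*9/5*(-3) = 36869/80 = 460.86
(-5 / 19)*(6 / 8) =-15 / 76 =-0.20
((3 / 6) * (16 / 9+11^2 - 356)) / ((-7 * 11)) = 2099 / 1386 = 1.51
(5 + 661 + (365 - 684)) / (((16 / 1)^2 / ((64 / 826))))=347 / 3304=0.11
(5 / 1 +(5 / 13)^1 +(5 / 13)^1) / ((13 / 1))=75 / 169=0.44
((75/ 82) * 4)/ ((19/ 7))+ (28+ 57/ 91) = 2124845/ 70889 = 29.97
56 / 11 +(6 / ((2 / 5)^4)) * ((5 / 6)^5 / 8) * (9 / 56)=79287127 / 11354112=6.98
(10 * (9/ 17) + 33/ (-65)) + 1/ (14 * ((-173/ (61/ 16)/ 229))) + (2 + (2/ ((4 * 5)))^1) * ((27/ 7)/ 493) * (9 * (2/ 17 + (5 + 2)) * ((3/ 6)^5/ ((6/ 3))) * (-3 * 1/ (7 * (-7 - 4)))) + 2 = 542680476109/ 84442933120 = 6.43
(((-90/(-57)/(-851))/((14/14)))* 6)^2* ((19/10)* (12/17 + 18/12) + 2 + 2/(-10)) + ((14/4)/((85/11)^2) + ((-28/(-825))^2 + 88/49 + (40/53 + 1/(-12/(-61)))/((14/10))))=6.03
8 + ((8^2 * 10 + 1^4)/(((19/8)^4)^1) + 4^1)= 4189388/130321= 32.15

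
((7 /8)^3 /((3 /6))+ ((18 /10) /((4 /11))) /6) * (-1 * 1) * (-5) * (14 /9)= 19397 /1152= 16.84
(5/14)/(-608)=-0.00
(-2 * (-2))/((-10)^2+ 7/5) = 20/507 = 0.04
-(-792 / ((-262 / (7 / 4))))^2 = -480249 / 17161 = -27.98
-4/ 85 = -0.05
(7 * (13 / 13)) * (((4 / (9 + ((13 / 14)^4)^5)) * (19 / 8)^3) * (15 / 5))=94152280025020293218623488 / 772019262602444013483985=121.96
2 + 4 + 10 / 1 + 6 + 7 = 29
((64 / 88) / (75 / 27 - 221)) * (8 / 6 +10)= -204 / 5401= -0.04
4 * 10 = 40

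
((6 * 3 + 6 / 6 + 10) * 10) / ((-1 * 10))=-29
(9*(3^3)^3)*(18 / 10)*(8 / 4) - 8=3188606 / 5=637721.20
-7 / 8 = -0.88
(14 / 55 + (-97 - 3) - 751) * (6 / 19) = -280746 / 1045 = -268.66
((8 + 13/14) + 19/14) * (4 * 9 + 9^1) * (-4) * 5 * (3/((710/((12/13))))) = -233280/6461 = -36.11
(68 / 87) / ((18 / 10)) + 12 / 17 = 1.14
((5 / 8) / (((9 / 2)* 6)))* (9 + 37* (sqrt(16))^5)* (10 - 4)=189485 / 36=5263.47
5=5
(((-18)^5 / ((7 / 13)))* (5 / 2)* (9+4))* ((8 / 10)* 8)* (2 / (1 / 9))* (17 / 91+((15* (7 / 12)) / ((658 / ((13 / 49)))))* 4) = -42556910962176 / 16121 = -2639843121.53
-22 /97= -0.23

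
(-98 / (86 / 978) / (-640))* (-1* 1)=-23961 / 13760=-1.74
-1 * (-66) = 66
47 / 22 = 2.14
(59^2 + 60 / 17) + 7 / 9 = 533252 / 153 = 3485.31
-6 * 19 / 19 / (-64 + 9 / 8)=48 / 503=0.10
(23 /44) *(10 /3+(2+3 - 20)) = -6.10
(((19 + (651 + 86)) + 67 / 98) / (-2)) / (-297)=1.27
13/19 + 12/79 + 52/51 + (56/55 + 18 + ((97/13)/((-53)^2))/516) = 184000720999213/8814868573940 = 20.87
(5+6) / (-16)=-0.69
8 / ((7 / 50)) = 400 / 7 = 57.14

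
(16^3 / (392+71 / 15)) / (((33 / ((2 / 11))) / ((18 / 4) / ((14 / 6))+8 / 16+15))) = 4997120 / 5040497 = 0.99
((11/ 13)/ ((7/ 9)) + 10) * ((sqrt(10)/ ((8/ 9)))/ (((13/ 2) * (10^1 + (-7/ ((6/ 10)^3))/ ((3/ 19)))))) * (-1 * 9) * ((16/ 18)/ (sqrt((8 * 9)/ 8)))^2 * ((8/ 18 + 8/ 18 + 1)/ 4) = 68612 * sqrt(10)/ 18709145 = 0.01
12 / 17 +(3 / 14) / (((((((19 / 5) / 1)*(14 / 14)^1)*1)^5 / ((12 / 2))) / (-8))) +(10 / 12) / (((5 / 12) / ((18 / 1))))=10811775432 / 294655781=36.69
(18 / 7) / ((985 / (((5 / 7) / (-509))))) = -18 / 4913377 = -0.00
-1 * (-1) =1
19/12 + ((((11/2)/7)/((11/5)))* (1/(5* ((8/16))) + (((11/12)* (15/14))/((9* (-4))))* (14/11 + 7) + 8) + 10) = 58475/4032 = 14.50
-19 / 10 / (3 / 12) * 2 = -76 / 5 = -15.20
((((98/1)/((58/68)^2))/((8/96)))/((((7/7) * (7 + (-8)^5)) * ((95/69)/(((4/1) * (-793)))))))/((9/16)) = 528962516992/2617440095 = 202.09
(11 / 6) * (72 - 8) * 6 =704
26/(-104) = -1/4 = -0.25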